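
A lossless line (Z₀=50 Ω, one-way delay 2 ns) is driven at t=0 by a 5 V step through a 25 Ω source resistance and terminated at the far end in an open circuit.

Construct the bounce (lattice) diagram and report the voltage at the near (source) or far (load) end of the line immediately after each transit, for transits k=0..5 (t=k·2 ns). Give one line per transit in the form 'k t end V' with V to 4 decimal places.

Γ_L=1.000000, Γ_S=-0.333333; launch V₁=5·50/75=3.333333
k=0 src: V=3.3333
k=1 load: inc=3.333333, refl=3.333333·1.000000=3.3333; V=0.000000+3.333333+3.333333=6.6667
k=2 src: inc=3.333333, refl=3.333333·-0.333333=-1.1111; V=3.333333+3.333333+-1.111111=5.5556
k=3 load: inc=-1.111111, refl=-1.111111·1.000000=-1.1111; V=6.666667+-1.111111+-1.111111=4.4444
k=4 src: inc=-1.111111, refl=-1.111111·-0.333333=0.3704; V=5.555556+-1.111111+0.370370=4.8148
k=5 load: inc=0.370370, refl=0.370370·1.000000=0.3704; V=4.444444+0.370370+0.370370=5.1852

0 0 source 3.3333
1 2 load 6.6667
2 4 source 5.5556
3 6 load 4.4444
4 8 source 4.8148
5 10 load 5.1852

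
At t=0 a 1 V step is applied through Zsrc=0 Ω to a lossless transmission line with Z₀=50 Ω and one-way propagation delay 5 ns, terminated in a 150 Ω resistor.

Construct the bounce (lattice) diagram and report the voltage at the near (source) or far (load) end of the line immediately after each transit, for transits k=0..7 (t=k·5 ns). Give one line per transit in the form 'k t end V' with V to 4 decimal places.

0 0 source 1.0000
1 5 load 1.5000
2 10 source 1.0000
3 15 load 0.7500
4 20 source 1.0000
5 25 load 1.1250
6 30 source 1.0000
7 35 load 0.9375

Γ_L=0.500000, Γ_S=-1.000000; launch V₁=1·50/50=1.000000
k=0 src: V=1.0000
k=1 load: inc=1.000000, refl=1.000000·0.500000=0.5000; V=0.000000+1.000000+0.500000=1.5000
k=2 src: inc=0.500000, refl=0.500000·-1.000000=-0.5000; V=1.000000+0.500000+-0.500000=1.0000
k=3 load: inc=-0.500000, refl=-0.500000·0.500000=-0.2500; V=1.500000+-0.500000+-0.250000=0.7500
k=4 src: inc=-0.250000, refl=-0.250000·-1.000000=0.2500; V=1.000000+-0.250000+0.250000=1.0000
k=5 load: inc=0.250000, refl=0.250000·0.500000=0.1250; V=0.750000+0.250000+0.125000=1.1250
k=6 src: inc=0.125000, refl=0.125000·-1.000000=-0.1250; V=1.000000+0.125000+-0.125000=1.0000
k=7 load: inc=-0.125000, refl=-0.125000·0.500000=-0.0625; V=1.125000+-0.125000+-0.062500=0.9375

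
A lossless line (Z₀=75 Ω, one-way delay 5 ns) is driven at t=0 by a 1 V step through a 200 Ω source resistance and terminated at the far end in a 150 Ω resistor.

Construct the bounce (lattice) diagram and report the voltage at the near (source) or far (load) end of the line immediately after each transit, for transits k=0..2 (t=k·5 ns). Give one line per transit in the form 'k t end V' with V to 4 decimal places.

Γ_L=0.333333, Γ_S=0.454545; launch V₁=1·75/275=0.272727
k=0 src: V=0.2727
k=1 load: inc=0.272727, refl=0.272727·0.333333=0.0909; V=0.000000+0.272727+0.090909=0.3636
k=2 src: inc=0.090909, refl=0.090909·0.454545=0.0413; V=0.272727+0.090909+0.041322=0.4050

0 0 source 0.2727
1 5 load 0.3636
2 10 source 0.4050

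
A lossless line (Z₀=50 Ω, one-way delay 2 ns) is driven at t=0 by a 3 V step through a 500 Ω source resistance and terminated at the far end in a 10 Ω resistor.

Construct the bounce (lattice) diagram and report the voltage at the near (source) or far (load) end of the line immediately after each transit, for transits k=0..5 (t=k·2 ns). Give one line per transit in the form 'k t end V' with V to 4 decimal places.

0 0 source 0.2727
1 2 load 0.0909
2 4 source -0.0579
3 6 load 0.0413
4 8 source 0.1225
5 10 load 0.0684

Γ_L=-0.666667, Γ_S=0.818182; launch V₁=3·50/550=0.272727
k=0 src: V=0.2727
k=1 load: inc=0.272727, refl=0.272727·-0.666667=-0.1818; V=0.000000+0.272727+-0.181818=0.0909
k=2 src: inc=-0.181818, refl=-0.181818·0.818182=-0.1488; V=0.272727+-0.181818+-0.148760=-0.0579
k=3 load: inc=-0.148760, refl=-0.148760·-0.666667=0.0992; V=0.090909+-0.148760+0.099174=0.0413
k=4 src: inc=0.099174, refl=0.099174·0.818182=0.0811; V=-0.057851+0.099174+0.081142=0.1225
k=5 load: inc=0.081142, refl=0.081142·-0.666667=-0.0541; V=0.041322+0.081142+-0.054095=0.0684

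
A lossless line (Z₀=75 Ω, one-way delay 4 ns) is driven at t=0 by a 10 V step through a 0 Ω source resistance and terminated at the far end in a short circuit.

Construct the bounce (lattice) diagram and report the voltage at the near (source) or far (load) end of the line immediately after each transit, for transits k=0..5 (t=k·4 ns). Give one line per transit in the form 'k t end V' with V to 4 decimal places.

Γ_L=-1.000000, Γ_S=-1.000000; launch V₁=10·75/75=10.000000
k=0 src: V=10.0000
k=1 load: inc=10.000000, refl=10.000000·-1.000000=-10.0000; V=0.000000+10.000000+-10.000000=0.0000
k=2 src: inc=-10.000000, refl=-10.000000·-1.000000=10.0000; V=10.000000+-10.000000+10.000000=10.0000
k=3 load: inc=10.000000, refl=10.000000·-1.000000=-10.0000; V=0.000000+10.000000+-10.000000=0.0000
k=4 src: inc=-10.000000, refl=-10.000000·-1.000000=10.0000; V=10.000000+-10.000000+10.000000=10.0000
k=5 load: inc=10.000000, refl=10.000000·-1.000000=-10.0000; V=0.000000+10.000000+-10.000000=0.0000

0 0 source 10.0000
1 4 load 0.0000
2 8 source 10.0000
3 12 load 0.0000
4 16 source 10.0000
5 20 load 0.0000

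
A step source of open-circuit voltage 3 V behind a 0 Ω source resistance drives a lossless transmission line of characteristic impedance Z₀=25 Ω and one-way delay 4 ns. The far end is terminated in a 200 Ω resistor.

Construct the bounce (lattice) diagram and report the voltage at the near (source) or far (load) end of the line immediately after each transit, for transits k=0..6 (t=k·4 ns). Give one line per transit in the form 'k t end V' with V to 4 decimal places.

0 0 source 3.0000
1 4 load 5.3333
2 8 source 3.0000
3 12 load 1.1852
4 16 source 3.0000
5 20 load 4.4115
6 24 source 3.0000

Γ_L=0.777778, Γ_S=-1.000000; launch V₁=3·25/25=3.000000
k=0 src: V=3.0000
k=1 load: inc=3.000000, refl=3.000000·0.777778=2.3333; V=0.000000+3.000000+2.333333=5.3333
k=2 src: inc=2.333333, refl=2.333333·-1.000000=-2.3333; V=3.000000+2.333333+-2.333333=3.0000
k=3 load: inc=-2.333333, refl=-2.333333·0.777778=-1.8148; V=5.333333+-2.333333+-1.814815=1.1852
k=4 src: inc=-1.814815, refl=-1.814815·-1.000000=1.8148; V=3.000000+-1.814815+1.814815=3.0000
k=5 load: inc=1.814815, refl=1.814815·0.777778=1.4115; V=1.185185+1.814815+1.411523=4.4115
k=6 src: inc=1.411523, refl=1.411523·-1.000000=-1.4115; V=3.000000+1.411523+-1.411523=3.0000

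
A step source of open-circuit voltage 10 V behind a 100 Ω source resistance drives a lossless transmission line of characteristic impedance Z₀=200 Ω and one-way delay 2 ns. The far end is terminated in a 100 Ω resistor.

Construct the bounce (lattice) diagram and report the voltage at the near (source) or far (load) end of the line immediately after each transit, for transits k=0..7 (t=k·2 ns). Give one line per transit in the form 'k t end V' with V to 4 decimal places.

0 0 source 6.6667
1 2 load 4.4444
2 4 source 5.1852
3 6 load 4.9383
4 8 source 5.0206
5 10 load 4.9931
6 12 source 5.0023
7 14 load 4.9992

Γ_L=-0.333333, Γ_S=-0.333333; launch V₁=10·200/300=6.666667
k=0 src: V=6.6667
k=1 load: inc=6.666667, refl=6.666667·-0.333333=-2.2222; V=0.000000+6.666667+-2.222222=4.4444
k=2 src: inc=-2.222222, refl=-2.222222·-0.333333=0.7407; V=6.666667+-2.222222+0.740741=5.1852
k=3 load: inc=0.740741, refl=0.740741·-0.333333=-0.2469; V=4.444444+0.740741+-0.246914=4.9383
k=4 src: inc=-0.246914, refl=-0.246914·-0.333333=0.0823; V=5.185185+-0.246914+0.082305=5.0206
k=5 load: inc=0.082305, refl=0.082305·-0.333333=-0.0274; V=4.938272+0.082305+-0.027435=4.9931
k=6 src: inc=-0.027435, refl=-0.027435·-0.333333=0.0091; V=5.020576+-0.027435+0.009145=5.0023
k=7 load: inc=0.009145, refl=0.009145·-0.333333=-0.0030; V=4.993141+0.009145+-0.003048=4.9992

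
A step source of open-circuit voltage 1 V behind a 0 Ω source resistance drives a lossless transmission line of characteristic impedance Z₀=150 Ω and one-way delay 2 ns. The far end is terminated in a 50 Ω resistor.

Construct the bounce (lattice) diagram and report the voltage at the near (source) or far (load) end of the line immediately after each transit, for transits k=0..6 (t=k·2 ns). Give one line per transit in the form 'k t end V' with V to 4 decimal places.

Γ_L=-0.500000, Γ_S=-1.000000; launch V₁=1·150/150=1.000000
k=0 src: V=1.0000
k=1 load: inc=1.000000, refl=1.000000·-0.500000=-0.5000; V=0.000000+1.000000+-0.500000=0.5000
k=2 src: inc=-0.500000, refl=-0.500000·-1.000000=0.5000; V=1.000000+-0.500000+0.500000=1.0000
k=3 load: inc=0.500000, refl=0.500000·-0.500000=-0.2500; V=0.500000+0.500000+-0.250000=0.7500
k=4 src: inc=-0.250000, refl=-0.250000·-1.000000=0.2500; V=1.000000+-0.250000+0.250000=1.0000
k=5 load: inc=0.250000, refl=0.250000·-0.500000=-0.1250; V=0.750000+0.250000+-0.125000=0.8750
k=6 src: inc=-0.125000, refl=-0.125000·-1.000000=0.1250; V=1.000000+-0.125000+0.125000=1.0000

0 0 source 1.0000
1 2 load 0.5000
2 4 source 1.0000
3 6 load 0.7500
4 8 source 1.0000
5 10 load 0.8750
6 12 source 1.0000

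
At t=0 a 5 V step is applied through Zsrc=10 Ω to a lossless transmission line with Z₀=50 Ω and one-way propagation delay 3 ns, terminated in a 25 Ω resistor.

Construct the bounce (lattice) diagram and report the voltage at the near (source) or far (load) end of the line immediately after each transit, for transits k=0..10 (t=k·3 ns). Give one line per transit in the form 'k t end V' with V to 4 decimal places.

Γ_L=-0.333333, Γ_S=-0.666667; launch V₁=5·50/60=4.166667
k=0 src: V=4.1667
k=1 load: inc=4.166667, refl=4.166667·-0.333333=-1.3889; V=0.000000+4.166667+-1.388889=2.7778
k=2 src: inc=-1.388889, refl=-1.388889·-0.666667=0.9259; V=4.166667+-1.388889+0.925926=3.7037
k=3 load: inc=0.925926, refl=0.925926·-0.333333=-0.3086; V=2.777778+0.925926+-0.308642=3.3951
k=4 src: inc=-0.308642, refl=-0.308642·-0.666667=0.2058; V=3.703704+-0.308642+0.205761=3.6008
k=5 load: inc=0.205761, refl=0.205761·-0.333333=-0.0686; V=3.395062+0.205761+-0.068587=3.5322
k=6 src: inc=-0.068587, refl=-0.068587·-0.666667=0.0457; V=3.600823+-0.068587+0.045725=3.5780
k=7 load: inc=0.045725, refl=0.045725·-0.333333=-0.0152; V=3.532236+0.045725+-0.015242=3.5627
k=8 src: inc=-0.015242, refl=-0.015242·-0.666667=0.0102; V=3.577961+-0.015242+0.010161=3.5729
k=9 load: inc=0.010161, refl=0.010161·-0.333333=-0.0034; V=3.562719+0.010161+-0.003387=3.5695
k=10 src: inc=-0.003387, refl=-0.003387·-0.666667=0.0023; V=3.572880+-0.003387+0.002258=3.5718

0 0 source 4.1667
1 3 load 2.7778
2 6 source 3.7037
3 9 load 3.3951
4 12 source 3.6008
5 15 load 3.5322
6 18 source 3.5780
7 21 load 3.5627
8 24 source 3.5729
9 27 load 3.5695
10 30 source 3.5718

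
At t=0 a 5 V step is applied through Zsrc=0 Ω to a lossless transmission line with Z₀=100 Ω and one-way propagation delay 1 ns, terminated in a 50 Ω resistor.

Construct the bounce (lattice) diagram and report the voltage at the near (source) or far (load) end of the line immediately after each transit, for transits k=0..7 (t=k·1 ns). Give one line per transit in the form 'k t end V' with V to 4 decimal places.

0 0 source 5.0000
1 1 load 3.3333
2 2 source 5.0000
3 3 load 4.4444
4 4 source 5.0000
5 5 load 4.8148
6 6 source 5.0000
7 7 load 4.9383

Γ_L=-0.333333, Γ_S=-1.000000; launch V₁=5·100/100=5.000000
k=0 src: V=5.0000
k=1 load: inc=5.000000, refl=5.000000·-0.333333=-1.6667; V=0.000000+5.000000+-1.666667=3.3333
k=2 src: inc=-1.666667, refl=-1.666667·-1.000000=1.6667; V=5.000000+-1.666667+1.666667=5.0000
k=3 load: inc=1.666667, refl=1.666667·-0.333333=-0.5556; V=3.333333+1.666667+-0.555556=4.4444
k=4 src: inc=-0.555556, refl=-0.555556·-1.000000=0.5556; V=5.000000+-0.555556+0.555556=5.0000
k=5 load: inc=0.555556, refl=0.555556·-0.333333=-0.1852; V=4.444444+0.555556+-0.185185=4.8148
k=6 src: inc=-0.185185, refl=-0.185185·-1.000000=0.1852; V=5.000000+-0.185185+0.185185=5.0000
k=7 load: inc=0.185185, refl=0.185185·-0.333333=-0.0617; V=4.814815+0.185185+-0.061728=4.9383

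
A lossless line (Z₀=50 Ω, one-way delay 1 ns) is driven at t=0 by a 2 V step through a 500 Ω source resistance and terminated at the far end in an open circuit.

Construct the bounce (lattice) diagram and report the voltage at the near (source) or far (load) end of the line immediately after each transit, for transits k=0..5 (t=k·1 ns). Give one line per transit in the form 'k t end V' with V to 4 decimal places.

0 0 source 0.1818
1 1 load 0.3636
2 2 source 0.5124
3 3 load 0.6612
4 4 source 0.7829
5 5 load 0.9046

Γ_L=1.000000, Γ_S=0.818182; launch V₁=2·50/550=0.181818
k=0 src: V=0.1818
k=1 load: inc=0.181818, refl=0.181818·1.000000=0.1818; V=0.000000+0.181818+0.181818=0.3636
k=2 src: inc=0.181818, refl=0.181818·0.818182=0.1488; V=0.181818+0.181818+0.148760=0.5124
k=3 load: inc=0.148760, refl=0.148760·1.000000=0.1488; V=0.363636+0.148760+0.148760=0.6612
k=4 src: inc=0.148760, refl=0.148760·0.818182=0.1217; V=0.512397+0.148760+0.121713=0.7829
k=5 load: inc=0.121713, refl=0.121713·1.000000=0.1217; V=0.661157+0.121713+0.121713=0.9046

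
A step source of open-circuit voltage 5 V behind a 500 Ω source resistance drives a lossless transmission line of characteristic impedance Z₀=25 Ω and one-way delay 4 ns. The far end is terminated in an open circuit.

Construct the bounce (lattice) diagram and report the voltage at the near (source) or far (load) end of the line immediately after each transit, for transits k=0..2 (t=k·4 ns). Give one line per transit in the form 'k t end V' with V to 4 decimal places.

Γ_L=1.000000, Γ_S=0.904762; launch V₁=5·25/525=0.238095
k=0 src: V=0.2381
k=1 load: inc=0.238095, refl=0.238095·1.000000=0.2381; V=0.000000+0.238095+0.238095=0.4762
k=2 src: inc=0.238095, refl=0.238095·0.904762=0.2154; V=0.238095+0.238095+0.215420=0.6916

0 0 source 0.2381
1 4 load 0.4762
2 8 source 0.6916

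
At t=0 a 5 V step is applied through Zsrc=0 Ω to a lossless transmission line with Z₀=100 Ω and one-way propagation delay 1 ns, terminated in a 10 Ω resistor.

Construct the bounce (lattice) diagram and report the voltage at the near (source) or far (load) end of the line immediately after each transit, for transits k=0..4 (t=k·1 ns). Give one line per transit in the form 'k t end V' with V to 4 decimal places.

0 0 source 5.0000
1 1 load 0.9091
2 2 source 5.0000
3 3 load 1.6529
4 4 source 5.0000

Γ_L=-0.818182, Γ_S=-1.000000; launch V₁=5·100/100=5.000000
k=0 src: V=5.0000
k=1 load: inc=5.000000, refl=5.000000·-0.818182=-4.0909; V=0.000000+5.000000+-4.090909=0.9091
k=2 src: inc=-4.090909, refl=-4.090909·-1.000000=4.0909; V=5.000000+-4.090909+4.090909=5.0000
k=3 load: inc=4.090909, refl=4.090909·-0.818182=-3.3471; V=0.909091+4.090909+-3.347107=1.6529
k=4 src: inc=-3.347107, refl=-3.347107·-1.000000=3.3471; V=5.000000+-3.347107+3.347107=5.0000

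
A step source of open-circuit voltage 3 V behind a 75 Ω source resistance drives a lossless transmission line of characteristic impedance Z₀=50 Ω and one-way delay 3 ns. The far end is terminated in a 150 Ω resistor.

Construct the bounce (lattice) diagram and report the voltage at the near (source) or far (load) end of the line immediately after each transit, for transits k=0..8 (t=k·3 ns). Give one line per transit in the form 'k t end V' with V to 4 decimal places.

Γ_L=0.500000, Γ_S=0.200000; launch V₁=3·50/125=1.200000
k=0 src: V=1.2000
k=1 load: inc=1.200000, refl=1.200000·0.500000=0.6000; V=0.000000+1.200000+0.600000=1.8000
k=2 src: inc=0.600000, refl=0.600000·0.200000=0.1200; V=1.200000+0.600000+0.120000=1.9200
k=3 load: inc=0.120000, refl=0.120000·0.500000=0.0600; V=1.800000+0.120000+0.060000=1.9800
k=4 src: inc=0.060000, refl=0.060000·0.200000=0.0120; V=1.920000+0.060000+0.012000=1.9920
k=5 load: inc=0.012000, refl=0.012000·0.500000=0.0060; V=1.980000+0.012000+0.006000=1.9980
k=6 src: inc=0.006000, refl=0.006000·0.200000=0.0012; V=1.992000+0.006000+0.001200=1.9992
k=7 load: inc=0.001200, refl=0.001200·0.500000=0.0006; V=1.998000+0.001200+0.000600=1.9998
k=8 src: inc=0.000600, refl=0.000600·0.200000=0.0001; V=1.999200+0.000600+0.000120=1.9999

0 0 source 1.2000
1 3 load 1.8000
2 6 source 1.9200
3 9 load 1.9800
4 12 source 1.9920
5 15 load 1.9980
6 18 source 1.9992
7 21 load 1.9998
8 24 source 1.9999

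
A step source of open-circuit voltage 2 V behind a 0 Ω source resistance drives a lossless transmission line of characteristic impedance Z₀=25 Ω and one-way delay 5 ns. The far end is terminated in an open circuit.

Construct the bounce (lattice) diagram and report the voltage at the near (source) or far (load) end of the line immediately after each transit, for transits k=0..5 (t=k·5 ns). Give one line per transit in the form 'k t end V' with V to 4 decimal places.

Γ_L=1.000000, Γ_S=-1.000000; launch V₁=2·25/25=2.000000
k=0 src: V=2.0000
k=1 load: inc=2.000000, refl=2.000000·1.000000=2.0000; V=0.000000+2.000000+2.000000=4.0000
k=2 src: inc=2.000000, refl=2.000000·-1.000000=-2.0000; V=2.000000+2.000000+-2.000000=2.0000
k=3 load: inc=-2.000000, refl=-2.000000·1.000000=-2.0000; V=4.000000+-2.000000+-2.000000=0.0000
k=4 src: inc=-2.000000, refl=-2.000000·-1.000000=2.0000; V=2.000000+-2.000000+2.000000=2.0000
k=5 load: inc=2.000000, refl=2.000000·1.000000=2.0000; V=0.000000+2.000000+2.000000=4.0000

0 0 source 2.0000
1 5 load 4.0000
2 10 source 2.0000
3 15 load 0.0000
4 20 source 2.0000
5 25 load 4.0000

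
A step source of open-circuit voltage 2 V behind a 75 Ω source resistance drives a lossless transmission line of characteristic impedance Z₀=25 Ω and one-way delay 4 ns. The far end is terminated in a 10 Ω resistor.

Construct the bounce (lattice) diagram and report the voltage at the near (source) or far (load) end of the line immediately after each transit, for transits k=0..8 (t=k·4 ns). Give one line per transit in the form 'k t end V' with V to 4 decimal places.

Γ_L=-0.428571, Γ_S=0.500000; launch V₁=2·25/100=0.500000
k=0 src: V=0.5000
k=1 load: inc=0.500000, refl=0.500000·-0.428571=-0.2143; V=0.000000+0.500000+-0.214286=0.2857
k=2 src: inc=-0.214286, refl=-0.214286·0.500000=-0.1071; V=0.500000+-0.214286+-0.107143=0.1786
k=3 load: inc=-0.107143, refl=-0.107143·-0.428571=0.0459; V=0.285714+-0.107143+0.045918=0.2245
k=4 src: inc=0.045918, refl=0.045918·0.500000=0.0230; V=0.178571+0.045918+0.022959=0.2474
k=5 load: inc=0.022959, refl=0.022959·-0.428571=-0.0098; V=0.224490+0.022959+-0.009840=0.2376
k=6 src: inc=-0.009840, refl=-0.009840·0.500000=-0.0049; V=0.247449+-0.009840+-0.004920=0.2327
k=7 load: inc=-0.004920, refl=-0.004920·-0.428571=0.0021; V=0.237609+-0.004920+0.002108=0.2348
k=8 src: inc=0.002108, refl=0.002108·0.500000=0.0011; V=0.232690+0.002108+0.001054=0.2359

0 0 source 0.5000
1 4 load 0.2857
2 8 source 0.1786
3 12 load 0.2245
4 16 source 0.2474
5 20 load 0.2376
6 24 source 0.2327
7 28 load 0.2348
8 32 source 0.2359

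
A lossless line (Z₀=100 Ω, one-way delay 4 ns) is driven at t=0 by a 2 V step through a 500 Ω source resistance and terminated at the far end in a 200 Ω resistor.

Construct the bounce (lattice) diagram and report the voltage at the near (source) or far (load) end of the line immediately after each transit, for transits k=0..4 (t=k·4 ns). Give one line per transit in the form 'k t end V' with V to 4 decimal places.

Γ_L=0.333333, Γ_S=0.666667; launch V₁=2·100/600=0.333333
k=0 src: V=0.3333
k=1 load: inc=0.333333, refl=0.333333·0.333333=0.1111; V=0.000000+0.333333+0.111111=0.4444
k=2 src: inc=0.111111, refl=0.111111·0.666667=0.0741; V=0.333333+0.111111+0.074074=0.5185
k=3 load: inc=0.074074, refl=0.074074·0.333333=0.0247; V=0.444444+0.074074+0.024691=0.5432
k=4 src: inc=0.024691, refl=0.024691·0.666667=0.0165; V=0.518519+0.024691+0.016461=0.5597

0 0 source 0.3333
1 4 load 0.4444
2 8 source 0.5185
3 12 load 0.5432
4 16 source 0.5597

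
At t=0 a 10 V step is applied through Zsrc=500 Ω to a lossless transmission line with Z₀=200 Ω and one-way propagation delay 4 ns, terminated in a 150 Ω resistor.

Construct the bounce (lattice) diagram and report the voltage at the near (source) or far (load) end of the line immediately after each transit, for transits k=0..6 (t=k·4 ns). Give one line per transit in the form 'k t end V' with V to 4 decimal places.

Γ_L=-0.142857, Γ_S=0.428571; launch V₁=10·200/700=2.857143
k=0 src: V=2.8571
k=1 load: inc=2.857143, refl=2.857143·-0.142857=-0.4082; V=0.000000+2.857143+-0.408163=2.4490
k=2 src: inc=-0.408163, refl=-0.408163·0.428571=-0.1749; V=2.857143+-0.408163+-0.174927=2.2741
k=3 load: inc=-0.174927, refl=-0.174927·-0.142857=0.0250; V=2.448980+-0.174927+0.024990=2.2990
k=4 src: inc=0.024990, refl=0.024990·0.428571=0.0107; V=2.274052+0.024990+0.010710=2.3098
k=5 load: inc=0.010710, refl=0.010710·-0.142857=-0.0015; V=2.299042+0.010710+-0.001530=2.3082
k=6 src: inc=-0.001530, refl=-0.001530·0.428571=-0.0007; V=2.309752+-0.001530+-0.000656=2.3076

0 0 source 2.8571
1 4 load 2.4490
2 8 source 2.2741
3 12 load 2.2990
4 16 source 2.3098
5 20 load 2.3082
6 24 source 2.3076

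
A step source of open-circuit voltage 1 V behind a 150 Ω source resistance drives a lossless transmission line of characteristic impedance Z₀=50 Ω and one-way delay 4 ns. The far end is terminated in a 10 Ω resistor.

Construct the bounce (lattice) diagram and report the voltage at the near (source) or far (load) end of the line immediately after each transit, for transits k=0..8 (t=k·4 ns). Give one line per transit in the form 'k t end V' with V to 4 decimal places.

0 0 source 0.2500
1 4 load 0.0833
2 8 source 0.0000
3 12 load 0.0556
4 16 source 0.0833
5 20 load 0.0648
6 24 source 0.0556
7 28 load 0.0617
8 32 source 0.0648

Γ_L=-0.666667, Γ_S=0.500000; launch V₁=1·50/200=0.250000
k=0 src: V=0.2500
k=1 load: inc=0.250000, refl=0.250000·-0.666667=-0.1667; V=0.000000+0.250000+-0.166667=0.0833
k=2 src: inc=-0.166667, refl=-0.166667·0.500000=-0.0833; V=0.250000+-0.166667+-0.083333=0.0000
k=3 load: inc=-0.083333, refl=-0.083333·-0.666667=0.0556; V=0.083333+-0.083333+0.055556=0.0556
k=4 src: inc=0.055556, refl=0.055556·0.500000=0.0278; V=0.000000+0.055556+0.027778=0.0833
k=5 load: inc=0.027778, refl=0.027778·-0.666667=-0.0185; V=0.055556+0.027778+-0.018519=0.0648
k=6 src: inc=-0.018519, refl=-0.018519·0.500000=-0.0093; V=0.083333+-0.018519+-0.009259=0.0556
k=7 load: inc=-0.009259, refl=-0.009259·-0.666667=0.0062; V=0.064815+-0.009259+0.006173=0.0617
k=8 src: inc=0.006173, refl=0.006173·0.500000=0.0031; V=0.055556+0.006173+0.003086=0.0648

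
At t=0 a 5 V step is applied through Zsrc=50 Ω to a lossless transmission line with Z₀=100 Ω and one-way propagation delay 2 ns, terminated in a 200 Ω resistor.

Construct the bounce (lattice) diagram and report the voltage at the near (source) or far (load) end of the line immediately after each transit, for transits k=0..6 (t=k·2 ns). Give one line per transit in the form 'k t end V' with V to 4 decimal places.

Γ_L=0.333333, Γ_S=-0.333333; launch V₁=5·100/150=3.333333
k=0 src: V=3.3333
k=1 load: inc=3.333333, refl=3.333333·0.333333=1.1111; V=0.000000+3.333333+1.111111=4.4444
k=2 src: inc=1.111111, refl=1.111111·-0.333333=-0.3704; V=3.333333+1.111111+-0.370370=4.0741
k=3 load: inc=-0.370370, refl=-0.370370·0.333333=-0.1235; V=4.444444+-0.370370+-0.123457=3.9506
k=4 src: inc=-0.123457, refl=-0.123457·-0.333333=0.0412; V=4.074074+-0.123457+0.041152=3.9918
k=5 load: inc=0.041152, refl=0.041152·0.333333=0.0137; V=3.950617+0.041152+0.013717=4.0055
k=6 src: inc=0.013717, refl=0.013717·-0.333333=-0.0046; V=3.991770+0.013717+-0.004572=4.0009

0 0 source 3.3333
1 2 load 4.4444
2 4 source 4.0741
3 6 load 3.9506
4 8 source 3.9918
5 10 load 4.0055
6 12 source 4.0009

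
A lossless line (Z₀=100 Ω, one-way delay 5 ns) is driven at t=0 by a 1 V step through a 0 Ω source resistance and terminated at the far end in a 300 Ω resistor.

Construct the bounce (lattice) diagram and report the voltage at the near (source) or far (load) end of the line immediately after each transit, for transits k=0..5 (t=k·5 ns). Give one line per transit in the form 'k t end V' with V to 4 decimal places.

Γ_L=0.500000, Γ_S=-1.000000; launch V₁=1·100/100=1.000000
k=0 src: V=1.0000
k=1 load: inc=1.000000, refl=1.000000·0.500000=0.5000; V=0.000000+1.000000+0.500000=1.5000
k=2 src: inc=0.500000, refl=0.500000·-1.000000=-0.5000; V=1.000000+0.500000+-0.500000=1.0000
k=3 load: inc=-0.500000, refl=-0.500000·0.500000=-0.2500; V=1.500000+-0.500000+-0.250000=0.7500
k=4 src: inc=-0.250000, refl=-0.250000·-1.000000=0.2500; V=1.000000+-0.250000+0.250000=1.0000
k=5 load: inc=0.250000, refl=0.250000·0.500000=0.1250; V=0.750000+0.250000+0.125000=1.1250

0 0 source 1.0000
1 5 load 1.5000
2 10 source 1.0000
3 15 load 0.7500
4 20 source 1.0000
5 25 load 1.1250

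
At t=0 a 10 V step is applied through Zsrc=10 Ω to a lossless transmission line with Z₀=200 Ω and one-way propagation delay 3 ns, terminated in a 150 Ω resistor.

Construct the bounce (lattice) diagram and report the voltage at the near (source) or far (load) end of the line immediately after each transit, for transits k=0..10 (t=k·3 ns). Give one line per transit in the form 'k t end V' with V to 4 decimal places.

Γ_L=-0.142857, Γ_S=-0.904762; launch V₁=10·200/210=9.523810
k=0 src: V=9.5238
k=1 load: inc=9.523810, refl=9.523810·-0.142857=-1.3605; V=0.000000+9.523810+-1.360544=8.1633
k=2 src: inc=-1.360544, refl=-1.360544·-0.904762=1.2310; V=9.523810+-1.360544+1.230969=9.3942
k=3 load: inc=1.230969, refl=1.230969·-0.142857=-0.1759; V=8.163265+1.230969+-0.175853=9.2184
k=4 src: inc=-0.175853, refl=-0.175853·-0.904762=0.1591; V=9.394234+-0.175853+0.159105=9.3775
k=5 load: inc=0.159105, refl=0.159105·-0.142857=-0.0227; V=9.218381+0.159105+-0.022729=9.3548
k=6 src: inc=-0.022729, refl=-0.022729·-0.904762=0.0206; V=9.377486+-0.022729+0.020565=9.3753
k=7 load: inc=0.020565, refl=0.020565·-0.142857=-0.0029; V=9.354757+0.020565+-0.002938=9.3724
k=8 src: inc=-0.002938, refl=-0.002938·-0.904762=0.0027; V=9.375321+-0.002938+0.002658=9.3750
k=9 load: inc=0.002658, refl=0.002658·-0.142857=-0.0004; V=9.372384+0.002658+-0.000380=9.3747
k=10 src: inc=-0.000380, refl=-0.000380·-0.904762=0.0003; V=9.375042+-0.000380+0.000344=9.3750

0 0 source 9.5238
1 3 load 8.1633
2 6 source 9.3942
3 9 load 9.2184
4 12 source 9.3775
5 15 load 9.3548
6 18 source 9.3753
7 21 load 9.3724
8 24 source 9.3750
9 27 load 9.3747
10 30 source 9.3750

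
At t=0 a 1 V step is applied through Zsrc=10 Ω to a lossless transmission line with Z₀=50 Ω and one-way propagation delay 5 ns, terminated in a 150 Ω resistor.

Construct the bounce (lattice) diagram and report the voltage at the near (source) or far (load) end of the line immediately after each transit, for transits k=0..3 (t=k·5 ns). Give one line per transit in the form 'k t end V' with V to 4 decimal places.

0 0 source 0.8333
1 5 load 1.2500
2 10 source 0.9722
3 15 load 0.8333

Γ_L=0.500000, Γ_S=-0.666667; launch V₁=1·50/60=0.833333
k=0 src: V=0.8333
k=1 load: inc=0.833333, refl=0.833333·0.500000=0.4167; V=0.000000+0.833333+0.416667=1.2500
k=2 src: inc=0.416667, refl=0.416667·-0.666667=-0.2778; V=0.833333+0.416667+-0.277778=0.9722
k=3 load: inc=-0.277778, refl=-0.277778·0.500000=-0.1389; V=1.250000+-0.277778+-0.138889=0.8333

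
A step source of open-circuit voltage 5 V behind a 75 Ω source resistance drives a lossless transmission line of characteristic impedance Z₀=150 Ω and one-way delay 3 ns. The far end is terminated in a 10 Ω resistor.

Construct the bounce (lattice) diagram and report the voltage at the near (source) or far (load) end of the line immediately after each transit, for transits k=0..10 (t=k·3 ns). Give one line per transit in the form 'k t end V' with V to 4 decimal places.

0 0 source 3.3333
1 3 load 0.4167
2 6 source 1.3889
3 9 load 0.5382
4 12 source 0.8218
5 15 load 0.5736
6 18 source 0.6563
7 21 load 0.5840
8 24 source 0.6081
9 27 load 0.5870
10 30 source 0.5940

Γ_L=-0.875000, Γ_S=-0.333333; launch V₁=5·150/225=3.333333
k=0 src: V=3.3333
k=1 load: inc=3.333333, refl=3.333333·-0.875000=-2.9167; V=0.000000+3.333333+-2.916667=0.4167
k=2 src: inc=-2.916667, refl=-2.916667·-0.333333=0.9722; V=3.333333+-2.916667+0.972222=1.3889
k=3 load: inc=0.972222, refl=0.972222·-0.875000=-0.8507; V=0.416667+0.972222+-0.850694=0.5382
k=4 src: inc=-0.850694, refl=-0.850694·-0.333333=0.2836; V=1.388889+-0.850694+0.283565=0.8218
k=5 load: inc=0.283565, refl=0.283565·-0.875000=-0.2481; V=0.538194+0.283565+-0.248119=0.5736
k=6 src: inc=-0.248119, refl=-0.248119·-0.333333=0.0827; V=0.821759+-0.248119+0.082706=0.6563
k=7 load: inc=0.082706, refl=0.082706·-0.875000=-0.0724; V=0.573640+0.082706+-0.072368=0.5840
k=8 src: inc=-0.072368, refl=-0.072368·-0.333333=0.0241; V=0.656346+-0.072368+0.024123=0.6081
k=9 load: inc=0.024123, refl=0.024123·-0.875000=-0.0211; V=0.583978+0.024123+-0.021107=0.5870
k=10 src: inc=-0.021107, refl=-0.021107·-0.333333=0.0070; V=0.608101+-0.021107+0.007036=0.5940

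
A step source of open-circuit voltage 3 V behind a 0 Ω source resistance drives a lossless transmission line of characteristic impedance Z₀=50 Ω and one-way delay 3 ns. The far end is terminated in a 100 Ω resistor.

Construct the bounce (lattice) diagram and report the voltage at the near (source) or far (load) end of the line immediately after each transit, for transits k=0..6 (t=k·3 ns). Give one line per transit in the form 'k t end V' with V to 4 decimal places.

0 0 source 3.0000
1 3 load 4.0000
2 6 source 3.0000
3 9 load 2.6667
4 12 source 3.0000
5 15 load 3.1111
6 18 source 3.0000

Γ_L=0.333333, Γ_S=-1.000000; launch V₁=3·50/50=3.000000
k=0 src: V=3.0000
k=1 load: inc=3.000000, refl=3.000000·0.333333=1.0000; V=0.000000+3.000000+1.000000=4.0000
k=2 src: inc=1.000000, refl=1.000000·-1.000000=-1.0000; V=3.000000+1.000000+-1.000000=3.0000
k=3 load: inc=-1.000000, refl=-1.000000·0.333333=-0.3333; V=4.000000+-1.000000+-0.333333=2.6667
k=4 src: inc=-0.333333, refl=-0.333333·-1.000000=0.3333; V=3.000000+-0.333333+0.333333=3.0000
k=5 load: inc=0.333333, refl=0.333333·0.333333=0.1111; V=2.666667+0.333333+0.111111=3.1111
k=6 src: inc=0.111111, refl=0.111111·-1.000000=-0.1111; V=3.000000+0.111111+-0.111111=3.0000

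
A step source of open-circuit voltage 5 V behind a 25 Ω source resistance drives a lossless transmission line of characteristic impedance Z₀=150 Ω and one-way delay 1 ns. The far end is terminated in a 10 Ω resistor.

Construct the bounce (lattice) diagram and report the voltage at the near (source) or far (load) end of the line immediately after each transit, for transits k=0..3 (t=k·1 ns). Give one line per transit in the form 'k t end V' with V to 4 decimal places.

0 0 source 4.2857
1 1 load 0.5357
2 2 source 3.2143
3 3 load 0.8705

Γ_L=-0.875000, Γ_S=-0.714286; launch V₁=5·150/175=4.285714
k=0 src: V=4.2857
k=1 load: inc=4.285714, refl=4.285714·-0.875000=-3.7500; V=0.000000+4.285714+-3.750000=0.5357
k=2 src: inc=-3.750000, refl=-3.750000·-0.714286=2.6786; V=4.285714+-3.750000+2.678571=3.2143
k=3 load: inc=2.678571, refl=2.678571·-0.875000=-2.3438; V=0.535714+2.678571+-2.343750=0.8705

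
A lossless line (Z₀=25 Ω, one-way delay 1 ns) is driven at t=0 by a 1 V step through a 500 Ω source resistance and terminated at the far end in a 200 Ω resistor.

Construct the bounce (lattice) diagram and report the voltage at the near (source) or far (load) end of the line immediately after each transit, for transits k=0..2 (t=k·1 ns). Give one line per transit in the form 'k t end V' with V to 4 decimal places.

0 0 source 0.0476
1 1 load 0.0847
2 2 source 0.1182

Γ_L=0.777778, Γ_S=0.904762; launch V₁=1·25/525=0.047619
k=0 src: V=0.0476
k=1 load: inc=0.047619, refl=0.047619·0.777778=0.0370; V=0.000000+0.047619+0.037037=0.0847
k=2 src: inc=0.037037, refl=0.037037·0.904762=0.0335; V=0.047619+0.037037+0.033510=0.1182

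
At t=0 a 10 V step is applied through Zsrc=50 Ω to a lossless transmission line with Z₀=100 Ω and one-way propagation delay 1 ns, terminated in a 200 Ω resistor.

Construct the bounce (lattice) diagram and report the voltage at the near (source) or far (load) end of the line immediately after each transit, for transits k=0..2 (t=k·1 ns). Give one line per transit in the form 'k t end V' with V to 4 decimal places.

Γ_L=0.333333, Γ_S=-0.333333; launch V₁=10·100/150=6.666667
k=0 src: V=6.6667
k=1 load: inc=6.666667, refl=6.666667·0.333333=2.2222; V=0.000000+6.666667+2.222222=8.8889
k=2 src: inc=2.222222, refl=2.222222·-0.333333=-0.7407; V=6.666667+2.222222+-0.740741=8.1481

0 0 source 6.6667
1 1 load 8.8889
2 2 source 8.1481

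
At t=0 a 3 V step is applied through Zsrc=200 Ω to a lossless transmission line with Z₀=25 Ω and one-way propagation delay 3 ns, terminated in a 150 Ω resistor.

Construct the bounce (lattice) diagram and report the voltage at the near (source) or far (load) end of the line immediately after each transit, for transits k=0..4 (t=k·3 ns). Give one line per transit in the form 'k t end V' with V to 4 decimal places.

Γ_L=0.714286, Γ_S=0.777778; launch V₁=3·25/225=0.333333
k=0 src: V=0.3333
k=1 load: inc=0.333333, refl=0.333333·0.714286=0.2381; V=0.000000+0.333333+0.238095=0.5714
k=2 src: inc=0.238095, refl=0.238095·0.777778=0.1852; V=0.333333+0.238095+0.185185=0.7566
k=3 load: inc=0.185185, refl=0.185185·0.714286=0.1323; V=0.571429+0.185185+0.132275=0.8889
k=4 src: inc=0.132275, refl=0.132275·0.777778=0.1029; V=0.756614+0.132275+0.102881=0.9918

0 0 source 0.3333
1 3 load 0.5714
2 6 source 0.7566
3 9 load 0.8889
4 12 source 0.9918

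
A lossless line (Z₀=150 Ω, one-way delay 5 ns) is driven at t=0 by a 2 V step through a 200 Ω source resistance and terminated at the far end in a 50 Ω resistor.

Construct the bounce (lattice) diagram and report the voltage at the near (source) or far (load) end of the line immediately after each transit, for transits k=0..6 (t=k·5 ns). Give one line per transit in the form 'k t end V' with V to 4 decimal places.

0 0 source 0.8571
1 5 load 0.4286
2 10 source 0.3673
3 15 load 0.3980
4 20 source 0.4023
5 25 load 0.4001
6 30 source 0.3998

Γ_L=-0.500000, Γ_S=0.142857; launch V₁=2·150/350=0.857143
k=0 src: V=0.8571
k=1 load: inc=0.857143, refl=0.857143·-0.500000=-0.4286; V=0.000000+0.857143+-0.428571=0.4286
k=2 src: inc=-0.428571, refl=-0.428571·0.142857=-0.0612; V=0.857143+-0.428571+-0.061224=0.3673
k=3 load: inc=-0.061224, refl=-0.061224·-0.500000=0.0306; V=0.428571+-0.061224+0.030612=0.3980
k=4 src: inc=0.030612, refl=0.030612·0.142857=0.0044; V=0.367347+0.030612+0.004373=0.4023
k=5 load: inc=0.004373, refl=0.004373·-0.500000=-0.0022; V=0.397959+0.004373+-0.002187=0.4001
k=6 src: inc=-0.002187, refl=-0.002187·0.142857=-0.0003; V=0.402332+-0.002187+-0.000312=0.3998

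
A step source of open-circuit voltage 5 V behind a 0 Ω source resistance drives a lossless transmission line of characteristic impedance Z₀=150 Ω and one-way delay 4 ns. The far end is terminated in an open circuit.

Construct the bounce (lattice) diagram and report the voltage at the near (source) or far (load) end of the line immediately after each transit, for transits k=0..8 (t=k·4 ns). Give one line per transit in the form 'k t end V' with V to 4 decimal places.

0 0 source 5.0000
1 4 load 10.0000
2 8 source 5.0000
3 12 load 0.0000
4 16 source 5.0000
5 20 load 10.0000
6 24 source 5.0000
7 28 load 0.0000
8 32 source 5.0000

Γ_L=1.000000, Γ_S=-1.000000; launch V₁=5·150/150=5.000000
k=0 src: V=5.0000
k=1 load: inc=5.000000, refl=5.000000·1.000000=5.0000; V=0.000000+5.000000+5.000000=10.0000
k=2 src: inc=5.000000, refl=5.000000·-1.000000=-5.0000; V=5.000000+5.000000+-5.000000=5.0000
k=3 load: inc=-5.000000, refl=-5.000000·1.000000=-5.0000; V=10.000000+-5.000000+-5.000000=0.0000
k=4 src: inc=-5.000000, refl=-5.000000·-1.000000=5.0000; V=5.000000+-5.000000+5.000000=5.0000
k=5 load: inc=5.000000, refl=5.000000·1.000000=5.0000; V=0.000000+5.000000+5.000000=10.0000
k=6 src: inc=5.000000, refl=5.000000·-1.000000=-5.0000; V=5.000000+5.000000+-5.000000=5.0000
k=7 load: inc=-5.000000, refl=-5.000000·1.000000=-5.0000; V=10.000000+-5.000000+-5.000000=0.0000
k=8 src: inc=-5.000000, refl=-5.000000·-1.000000=5.0000; V=5.000000+-5.000000+5.000000=5.0000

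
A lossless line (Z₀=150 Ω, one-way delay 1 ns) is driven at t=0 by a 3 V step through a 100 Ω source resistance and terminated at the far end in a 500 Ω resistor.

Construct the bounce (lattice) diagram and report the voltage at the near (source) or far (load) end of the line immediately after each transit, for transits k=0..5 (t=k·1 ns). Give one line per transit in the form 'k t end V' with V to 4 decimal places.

Γ_L=0.538462, Γ_S=-0.200000; launch V₁=3·150/250=1.800000
k=0 src: V=1.8000
k=1 load: inc=1.800000, refl=1.800000·0.538462=0.9692; V=0.000000+1.800000+0.969231=2.7692
k=2 src: inc=0.969231, refl=0.969231·-0.200000=-0.1938; V=1.800000+0.969231+-0.193846=2.5754
k=3 load: inc=-0.193846, refl=-0.193846·0.538462=-0.1044; V=2.769231+-0.193846+-0.104379=2.4710
k=4 src: inc=-0.104379, refl=-0.104379·-0.200000=0.0209; V=2.575385+-0.104379+0.020876=2.4919
k=5 load: inc=0.020876, refl=0.020876·0.538462=0.0112; V=2.471006+0.020876+0.011241=2.5031

0 0 source 1.8000
1 1 load 2.7692
2 2 source 2.5754
3 3 load 2.4710
4 4 source 2.4919
5 5 load 2.5031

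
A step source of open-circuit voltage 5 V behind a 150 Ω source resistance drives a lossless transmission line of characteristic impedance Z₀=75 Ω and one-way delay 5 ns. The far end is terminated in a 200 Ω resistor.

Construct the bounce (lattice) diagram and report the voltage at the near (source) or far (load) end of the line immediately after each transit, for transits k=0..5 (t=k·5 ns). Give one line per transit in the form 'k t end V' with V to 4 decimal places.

Γ_L=0.454545, Γ_S=0.333333; launch V₁=5·75/225=1.666667
k=0 src: V=1.6667
k=1 load: inc=1.666667, refl=1.666667·0.454545=0.7576; V=0.000000+1.666667+0.757576=2.4242
k=2 src: inc=0.757576, refl=0.757576·0.333333=0.2525; V=1.666667+0.757576+0.252525=2.6768
k=3 load: inc=0.252525, refl=0.252525·0.454545=0.1148; V=2.424242+0.252525+0.114784=2.7916
k=4 src: inc=0.114784, refl=0.114784·0.333333=0.0383; V=2.676768+0.114784+0.038261=2.8298
k=5 load: inc=0.038261, refl=0.038261·0.454545=0.0174; V=2.791552+0.038261+0.017392=2.8472

0 0 source 1.6667
1 5 load 2.4242
2 10 source 2.6768
3 15 load 2.7916
4 20 source 2.8298
5 25 load 2.8472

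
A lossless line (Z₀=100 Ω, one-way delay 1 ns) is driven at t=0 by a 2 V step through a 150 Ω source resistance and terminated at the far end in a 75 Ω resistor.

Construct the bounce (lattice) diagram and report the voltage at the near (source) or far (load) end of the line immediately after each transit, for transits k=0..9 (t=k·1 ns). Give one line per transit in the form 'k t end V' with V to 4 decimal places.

0 0 source 0.8000
1 1 load 0.6857
2 2 source 0.6629
3 3 load 0.6661
4 4 source 0.6668
5 5 load 0.6667
6 6 source 0.6667
7 7 load 0.6667
8 8 source 0.6667
9 9 load 0.6667

Γ_L=-0.142857, Γ_S=0.200000; launch V₁=2·100/250=0.800000
k=0 src: V=0.8000
k=1 load: inc=0.800000, refl=0.800000·-0.142857=-0.1143; V=0.000000+0.800000+-0.114286=0.6857
k=2 src: inc=-0.114286, refl=-0.114286·0.200000=-0.0229; V=0.800000+-0.114286+-0.022857=0.6629
k=3 load: inc=-0.022857, refl=-0.022857·-0.142857=0.0033; V=0.685714+-0.022857+0.003265=0.6661
k=4 src: inc=0.003265, refl=0.003265·0.200000=0.0007; V=0.662857+0.003265+0.000653=0.6668
k=5 load: inc=0.000653, refl=0.000653·-0.142857=-0.0001; V=0.666122+0.000653+-0.000093=0.6667
k=6 src: inc=-0.000093, refl=-0.000093·0.200000=-0.0000; V=0.666776+-0.000093+-0.000019=0.6667
k=7 load: inc=-0.000019, refl=-0.000019·-0.142857=0.0000; V=0.666682+-0.000019+0.000003=0.6667
k=8 src: inc=0.000003, refl=0.000003·0.200000=0.0000; V=0.666664+0.000003+0.000001=0.6667
k=9 load: inc=0.000001, refl=0.000001·-0.142857=-0.0000; V=0.666666+0.000001+-0.000000=0.6667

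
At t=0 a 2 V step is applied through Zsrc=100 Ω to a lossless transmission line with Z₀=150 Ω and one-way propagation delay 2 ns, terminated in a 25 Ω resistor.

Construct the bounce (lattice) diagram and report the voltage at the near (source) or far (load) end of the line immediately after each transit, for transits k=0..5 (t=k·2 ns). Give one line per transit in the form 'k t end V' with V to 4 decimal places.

Γ_L=-0.714286, Γ_S=-0.200000; launch V₁=2·150/250=1.200000
k=0 src: V=1.2000
k=1 load: inc=1.200000, refl=1.200000·-0.714286=-0.8571; V=0.000000+1.200000+-0.857143=0.3429
k=2 src: inc=-0.857143, refl=-0.857143·-0.200000=0.1714; V=1.200000+-0.857143+0.171429=0.5143
k=3 load: inc=0.171429, refl=0.171429·-0.714286=-0.1224; V=0.342857+0.171429+-0.122449=0.3918
k=4 src: inc=-0.122449, refl=-0.122449·-0.200000=0.0245; V=0.514286+-0.122449+0.024490=0.4163
k=5 load: inc=0.024490, refl=0.024490·-0.714286=-0.0175; V=0.391837+0.024490+-0.017493=0.3988

0 0 source 1.2000
1 2 load 0.3429
2 4 source 0.5143
3 6 load 0.3918
4 8 source 0.4163
5 10 load 0.3988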